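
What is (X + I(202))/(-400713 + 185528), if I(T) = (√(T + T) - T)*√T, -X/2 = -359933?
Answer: -719866/215185 - 202*√2/215185 + 202*√202/215185 ≈ -3.3333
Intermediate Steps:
X = 719866 (X = -2*(-359933) = 719866)
I(T) = √T*(-T + √2*√T) (I(T) = (√(2*T) - T)*√T = (√2*√T - T)*√T = (-T + √2*√T)*√T = √T*(-T + √2*√T))
(X + I(202))/(-400713 + 185528) = (719866 + (-202^(3/2) + 202*√2))/(-400713 + 185528) = (719866 + (-202*√202 + 202*√2))/(-215185) = (719866 + (-202*√202 + 202*√2))*(-1/215185) = (719866 - 202*√202 + 202*√2)*(-1/215185) = -719866/215185 - 202*√2/215185 + 202*√202/215185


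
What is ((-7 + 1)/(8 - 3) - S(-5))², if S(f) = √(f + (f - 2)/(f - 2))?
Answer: -64/25 + 24*I/5 ≈ -2.56 + 4.8*I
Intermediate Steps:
S(f) = √(1 + f) (S(f) = √(f + (-2 + f)/(-2 + f)) = √(f + 1) = √(1 + f))
((-7 + 1)/(8 - 3) - S(-5))² = ((-7 + 1)/(8 - 3) - √(1 - 5))² = (-6/5 - √(-4))² = (-6*⅕ - 2*I)² = (-6/5 - 2*I)²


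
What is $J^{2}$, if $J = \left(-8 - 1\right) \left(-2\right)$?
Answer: $324$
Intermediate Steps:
$J = 18$ ($J = \left(-8 + \left(-3 + 2\right)\right) \left(-2\right) = \left(-8 - 1\right) \left(-2\right) = \left(-9\right) \left(-2\right) = 18$)
$J^{2} = 18^{2} = 324$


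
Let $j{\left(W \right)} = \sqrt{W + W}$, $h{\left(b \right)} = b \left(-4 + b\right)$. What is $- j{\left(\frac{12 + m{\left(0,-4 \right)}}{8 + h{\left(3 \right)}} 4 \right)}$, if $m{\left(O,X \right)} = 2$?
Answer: $- \frac{4 \sqrt{35}}{5} \approx -4.7329$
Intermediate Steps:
$j{\left(W \right)} = \sqrt{2} \sqrt{W}$ ($j{\left(W \right)} = \sqrt{2 W} = \sqrt{2} \sqrt{W}$)
$- j{\left(\frac{12 + m{\left(0,-4 \right)}}{8 + h{\left(3 \right)}} 4 \right)} = - \sqrt{2} \sqrt{\frac{12 + 2}{8 + 3 \left(-4 + 3\right)} 4} = - \sqrt{2} \sqrt{\frac{14}{8 + 3 \left(-1\right)} 4} = - \sqrt{2} \sqrt{\frac{14}{8 - 3} \cdot 4} = - \sqrt{2} \sqrt{\frac{14}{5} \cdot 4} = - \sqrt{2} \sqrt{\frac{56}{5}} = - \sqrt{2} \frac{2 \sqrt{70}}{5} = - \frac{4 \sqrt{35}}{5}$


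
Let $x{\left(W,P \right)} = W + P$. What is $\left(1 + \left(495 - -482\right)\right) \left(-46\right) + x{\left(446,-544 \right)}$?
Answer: $-45086$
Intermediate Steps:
$x{\left(W,P \right)} = P + W$
$\left(1 + \left(495 - -482\right)\right) \left(-46\right) + x{\left(446,-544 \right)} = \left(1 + \left(495 - -482\right)\right) \left(-46\right) + \left(-544 + 446\right) = \left(1 + \left(495 + 482\right)\right) \left(-46\right) - 98 = \left(1 + 977\right) \left(-46\right) - 98 = 978 \left(-46\right) - 98 = -44988 - 98 = -45086$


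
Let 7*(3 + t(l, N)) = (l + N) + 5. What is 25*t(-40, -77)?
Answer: -475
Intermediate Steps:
t(l, N) = -16/7 + N/7 + l/7 (t(l, N) = -3 + ((l + N) + 5)/7 = -3 + ((N + l) + 5)/7 = -3 + (5 + N + l)/7 = -3 + (5/7 + N/7 + l/7) = -16/7 + N/7 + l/7)
25*t(-40, -77) = 25*(-16/7 + (⅐)*(-77) + (⅐)*(-40)) = 25*(-16/7 - 11 - 40/7) = 25*(-19) = -475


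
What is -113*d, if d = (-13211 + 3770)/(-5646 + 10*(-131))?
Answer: -1066833/6956 ≈ -153.37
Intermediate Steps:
d = 9441/6956 (d = -9441/(-5646 - 1310) = -9441/(-6956) = -9441*(-1/6956) = 9441/6956 ≈ 1.3572)
-113*d = -113*9441/6956 = -1066833/6956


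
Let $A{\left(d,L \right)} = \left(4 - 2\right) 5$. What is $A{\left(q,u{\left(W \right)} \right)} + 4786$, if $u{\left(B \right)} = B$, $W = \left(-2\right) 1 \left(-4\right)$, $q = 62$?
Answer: $4796$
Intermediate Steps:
$W = 8$ ($W = \left(-2\right) \left(-4\right) = 8$)
$A{\left(d,L \right)} = 10$ ($A{\left(d,L \right)} = 2 \cdot 5 = 10$)
$A{\left(q,u{\left(W \right)} \right)} + 4786 = 10 + 4786 = 4796$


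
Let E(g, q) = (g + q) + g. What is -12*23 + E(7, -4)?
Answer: -266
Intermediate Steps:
E(g, q) = q + 2*g
-12*23 + E(7, -4) = -12*23 + (-4 + 2*7) = -276 + (-4 + 14) = -276 + 10 = -266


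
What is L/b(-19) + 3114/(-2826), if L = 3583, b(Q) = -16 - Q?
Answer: 562012/471 ≈ 1193.2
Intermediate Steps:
L/b(-19) + 3114/(-2826) = 3583/(-16 - 1*(-19)) + 3114/(-2826) = 3583/(-16 + 19) + 3114*(-1/2826) = 3583/3 - 173/157 = 562012/471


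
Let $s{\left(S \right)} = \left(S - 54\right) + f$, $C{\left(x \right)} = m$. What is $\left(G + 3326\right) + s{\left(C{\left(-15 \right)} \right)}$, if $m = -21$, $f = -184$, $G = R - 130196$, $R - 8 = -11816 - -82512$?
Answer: $-56425$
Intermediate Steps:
$R = 70704$ ($R = 8 - -70696 = 8 + \left(-11816 + 82512\right) = 8 + 70696 = 70704$)
$G = -59492$ ($G = 70704 - 130196 = -59492$)
$C{\left(x \right)} = -21$
$s{\left(S \right)} = -238 + S$ ($s{\left(S \right)} = \left(S - 54\right) - 184 = \left(-54 + S\right) - 184 = -238 + S$)
$\left(G + 3326\right) + s{\left(C{\left(-15 \right)} \right)} = \left(-59492 + 3326\right) - 259 = -56166 - 259 = -56425$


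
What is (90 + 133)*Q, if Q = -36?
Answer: -8028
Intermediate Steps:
(90 + 133)*Q = (90 + 133)*(-36) = 223*(-36) = -8028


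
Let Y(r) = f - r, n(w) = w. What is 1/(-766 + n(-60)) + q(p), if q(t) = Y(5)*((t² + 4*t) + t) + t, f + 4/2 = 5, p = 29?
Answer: -1604919/826 ≈ -1943.0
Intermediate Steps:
f = 3 (f = -2 + 5 = 3)
Y(r) = 3 - r
q(t) = -9*t - 2*t² (q(t) = (3 - 1*5)*((t² + 4*t) + t) + t = (3 - 5)*(t² + 5*t) + t = -2*(t² + 5*t) + t = (-10*t - 2*t²) + t = -9*t - 2*t²)
1/(-766 + n(-60)) + q(p) = 1/(-766 - 60) - 1*29*(9 + 2*29) = 1/(-826) - 1*29*(9 + 58) = -1/826 - 1*29*67 = -1/826 - 1943 = -1604919/826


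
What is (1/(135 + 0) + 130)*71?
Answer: 1246121/135 ≈ 9230.5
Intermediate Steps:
(1/(135 + 0) + 130)*71 = (1/135 + 130)*71 = (17551/135)*71 = 1246121/135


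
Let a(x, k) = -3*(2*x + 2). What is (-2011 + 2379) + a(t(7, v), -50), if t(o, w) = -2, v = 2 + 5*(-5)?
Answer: 374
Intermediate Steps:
v = -23 (v = 2 - 25 = -23)
a(x, k) = -6 - 6*x (a(x, k) = -3*(2 + 2*x) = -6 - 6*x)
(-2011 + 2379) + a(t(7, v), -50) = (-2011 + 2379) + (-6 - 6*(-2)) = 368 + (-6 + 12) = 368 + 6 = 374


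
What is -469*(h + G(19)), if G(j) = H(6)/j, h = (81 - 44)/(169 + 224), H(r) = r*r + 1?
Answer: -7149436/7467 ≈ -957.47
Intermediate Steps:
H(r) = 1 + r² (H(r) = r² + 1 = 1 + r²)
h = 37/393 ≈ 0.094148
G(j) = 37/j (G(j) = (1 + 6²)/j = (1 + 36)/j = 37/j)
-469*(h + G(19)) = -469*(37/393 + 37/19) = -469*15244/7467 = -7149436/7467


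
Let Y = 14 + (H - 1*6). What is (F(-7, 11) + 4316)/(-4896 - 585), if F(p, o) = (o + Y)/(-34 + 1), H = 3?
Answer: -12946/16443 ≈ -0.78733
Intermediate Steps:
Y = 11 (Y = 14 + (3 - 1*6) = 14 + (3 - 6) = 14 - 3 = 11)
F(p, o) = -⅓ - o/33 (F(p, o) = (o + 11)/(-34 + 1) = (11 + o)/(-33) = (11 + o)*(-1/33) = -⅓ - o/33)
(F(-7, 11) + 4316)/(-4896 - 585) = ((-⅓ - 1/33*11) + 4316)/(-4896 - 585) = ((-⅓ - ⅓) + 4316)/(-5481) = (-⅔ + 4316)*(-1/5481) = (12946/3)*(-1/5481) = -12946/16443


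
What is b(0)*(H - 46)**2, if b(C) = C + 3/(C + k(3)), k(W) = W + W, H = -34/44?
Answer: 1058841/968 ≈ 1093.8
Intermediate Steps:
H = -17/22 (H = -34*1/44 = -17/22 ≈ -0.77273)
k(W) = 2*W
b(C) = C + 3/(6 + C) (b(C) = C + 3/(C + 2*3) = C + 3/(C + 6) = C + 3/(6 + C))
b(0)*(H - 46)**2 = ((3 + 0**2 + 6*0)/(6 + 0))*(-17/22 - 46)**2 = ((3 + 0 + 0)/6)*(-1029/22)**2 = ((1/6)*3)*(1058841/484) = (1/2)*(1058841/484) = 1058841/968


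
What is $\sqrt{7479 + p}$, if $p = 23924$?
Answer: $\sqrt{31403} \approx 177.21$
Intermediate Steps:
$\sqrt{7479 + p} = \sqrt{7479 + 23924} = \sqrt{31403}$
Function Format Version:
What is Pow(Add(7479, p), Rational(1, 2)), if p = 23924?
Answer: Pow(31403, Rational(1, 2)) ≈ 177.21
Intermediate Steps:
Pow(Add(7479, p), Rational(1, 2)) = Pow(Add(7479, 23924), Rational(1, 2)) = Pow(31403, Rational(1, 2))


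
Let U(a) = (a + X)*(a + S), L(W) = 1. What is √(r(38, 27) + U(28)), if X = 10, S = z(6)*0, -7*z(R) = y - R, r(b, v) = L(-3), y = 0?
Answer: √1065 ≈ 32.634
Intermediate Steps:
r(b, v) = 1
z(R) = R/7 (z(R) = -(0 - R)/7 = -(-1)*R/7 = R/7)
S = 0 (S = ((⅐)*6)*0 = (6/7)*0 = 0)
U(a) = a*(10 + a) (U(a) = (a + 10)*(a + 0) = (10 + a)*a = a*(10 + a))
√(r(38, 27) + U(28)) = √(1 + 28*(10 + 28)) = √(1 + 28*38) = √(1 + 1064) = √1065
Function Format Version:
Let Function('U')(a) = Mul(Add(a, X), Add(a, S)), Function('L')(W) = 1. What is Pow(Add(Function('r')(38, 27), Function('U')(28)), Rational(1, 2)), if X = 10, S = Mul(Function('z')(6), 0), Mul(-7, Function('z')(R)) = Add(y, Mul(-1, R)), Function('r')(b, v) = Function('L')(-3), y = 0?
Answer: Pow(1065, Rational(1, 2)) ≈ 32.634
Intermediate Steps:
Function('r')(b, v) = 1
Function('z')(R) = Mul(Rational(1, 7), R) (Function('z')(R) = Mul(Rational(-1, 7), Add(0, Mul(-1, R))) = Mul(Rational(-1, 7), Mul(-1, R)) = Mul(Rational(1, 7), R))
S = 0 (S = Mul(Mul(Rational(1, 7), 6), 0) = Mul(Rational(6, 7), 0) = 0)
Function('U')(a) = Mul(a, Add(10, a)) (Function('U')(a) = Mul(Add(a, 10), Add(a, 0)) = Mul(Add(10, a), a) = Mul(a, Add(10, a)))
Pow(Add(Function('r')(38, 27), Function('U')(28)), Rational(1, 2)) = Pow(Add(1, Mul(28, Add(10, 28))), Rational(1, 2)) = Pow(Add(1, Mul(28, 38)), Rational(1, 2)) = Pow(Add(1, 1064), Rational(1, 2)) = Pow(1065, Rational(1, 2))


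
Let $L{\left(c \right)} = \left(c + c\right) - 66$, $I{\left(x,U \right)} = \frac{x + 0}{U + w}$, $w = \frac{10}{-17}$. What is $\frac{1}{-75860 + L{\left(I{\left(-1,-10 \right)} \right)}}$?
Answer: $- \frac{90}{6833323} \approx -1.3171 \cdot 10^{-5}$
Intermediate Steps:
$w = - \frac{10}{17}$ ($w = 10 \left(- \frac{1}{17}\right) = - \frac{10}{17} \approx -0.58823$)
$I{\left(x,U \right)} = \frac{x}{- \frac{10}{17} + U}$ ($I{\left(x,U \right)} = \frac{x + 0}{U - \frac{10}{17}} = \frac{x}{- \frac{10}{17} + U}$)
$L{\left(c \right)} = -66 + 2 c$ ($L{\left(c \right)} = 2 c - 66 = -66 + 2 c$)
$\frac{1}{-75860 + L{\left(I{\left(-1,-10 \right)} \right)}} = \frac{1}{-75860 - \left(66 - 2 \cdot 17 \left(-1\right) \frac{1}{-10 + 17 \left(-10\right)}\right)} = \frac{1}{-75860 - \left(66 - 2 \cdot 17 \left(-1\right) \frac{1}{-10 - 170}\right)} = \frac{1}{-75860 - \left(66 - 2 \cdot 17 \left(-1\right) \frac{1}{-180}\right)} = \frac{1}{-75860 - \left(66 - 2 \cdot 17 \left(-1\right) \left(- \frac{1}{180}\right)\right)} = \frac{1}{-75860 + \left(-66 + 2 \cdot \frac{17}{180}\right)} = \frac{1}{-75860 + \left(-66 + \frac{17}{90}\right)} = \frac{1}{-75860 - \frac{5923}{90}} = \frac{1}{- \frac{6833323}{90}} = - \frac{90}{6833323}$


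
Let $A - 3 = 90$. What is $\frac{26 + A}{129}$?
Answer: $\frac{119}{129} \approx 0.92248$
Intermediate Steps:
$A = 93$ ($A = 3 + 90 = 93$)
$\frac{26 + A}{129} = \frac{26 + 93}{129} = \frac{1}{129} \cdot 119 = \frac{119}{129}$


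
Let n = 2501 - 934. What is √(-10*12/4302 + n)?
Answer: √805563123/717 ≈ 39.585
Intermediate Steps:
n = 1567
√(-10*12/4302 + n) = √(-10*12/4302 + 1567) = √(-120*1/4302 + 1567) = √(-20/717 + 1567) = √(1123519/717) = √805563123/717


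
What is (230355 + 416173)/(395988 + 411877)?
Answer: 646528/807865 ≈ 0.80029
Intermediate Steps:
(230355 + 416173)/(395988 + 411877) = 646528/807865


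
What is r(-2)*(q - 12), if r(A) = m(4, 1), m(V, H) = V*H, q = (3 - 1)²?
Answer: -32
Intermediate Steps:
q = 4 (q = 2² = 4)
m(V, H) = H*V
r(A) = 4 (r(A) = 1*4 = 4)
r(-2)*(q - 12) = 4*(4 - 12) = 4*(-8) = -32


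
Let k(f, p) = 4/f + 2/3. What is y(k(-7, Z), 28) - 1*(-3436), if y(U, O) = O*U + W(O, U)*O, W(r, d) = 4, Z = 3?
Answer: 10652/3 ≈ 3550.7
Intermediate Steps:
k(f, p) = 2/3 + 4/f (k(f, p) = 4/f + 2*(1/3) = 4/f + 2/3 = 2/3 + 4/f)
y(U, O) = 4*O + O*U (y(U, O) = O*U + 4*O = 4*O + O*U)
y(k(-7, Z), 28) - 1*(-3436) = 28*(4 + (2/3 + 4/(-7))) - 1*(-3436) = 28*(4 + (2/3 + 4*(-1/7))) + 3436 = 28*(4 + (2/3 - 4/7)) + 3436 = 28*(4 + 2/21) + 3436 = 28*(86/21) + 3436 = 344/3 + 3436 = 10652/3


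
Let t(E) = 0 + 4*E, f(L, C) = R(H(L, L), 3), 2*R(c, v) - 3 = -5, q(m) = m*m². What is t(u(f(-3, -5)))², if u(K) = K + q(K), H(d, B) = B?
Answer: 64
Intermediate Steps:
q(m) = m³
R(c, v) = -1 (R(c, v) = 3/2 + (½)*(-5) = 3/2 - 5/2 = -1)
f(L, C) = -1
u(K) = K + K³
t(E) = 4*E
t(u(f(-3, -5)))² = (4*(-1 + (-1)³))² = (4*(-1 - 1))² = (4*(-2))² = (-8)² = 64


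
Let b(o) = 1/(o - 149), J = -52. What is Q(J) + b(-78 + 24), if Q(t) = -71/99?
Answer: -14512/20097 ≈ -0.72210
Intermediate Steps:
Q(t) = -71/99 (Q(t) = -71*1/99 = -71/99)
b(o) = 1/(-149 + o)
Q(J) + b(-78 + 24) = -71/99 + 1/(-149 + (-78 + 24)) = -71/99 + 1/(-149 - 54) = -71/99 + 1/(-203) = -71/99 - 1/203 = -14512/20097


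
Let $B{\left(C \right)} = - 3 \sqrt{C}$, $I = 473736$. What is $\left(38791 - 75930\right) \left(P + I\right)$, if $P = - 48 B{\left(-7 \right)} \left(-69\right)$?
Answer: $-17594081304 + 369013104 i \sqrt{7} \approx -1.7594 \cdot 10^{10} + 9.7632 \cdot 10^{8} i$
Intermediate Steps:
$P = - 9936 i \sqrt{7}$ ($P = - 48 \left(- 3 \sqrt{-7}\right) \left(-69\right) = - 48 \left(- 3 i \sqrt{7}\right) \left(-69\right) = 144 i \sqrt{7} \left(-69\right) = - 9936 i \sqrt{7} \approx - 26288.0 i$)
$\left(38791 - 75930\right) \left(P + I\right) = \left(38791 - 75930\right) \left(- 9936 i \sqrt{7} + 473736\right) = - 37139 \left(473736 - 9936 i \sqrt{7}\right) = -17594081304 + 369013104 i \sqrt{7}$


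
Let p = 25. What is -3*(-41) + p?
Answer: 148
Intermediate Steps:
-3*(-41) + p = -3*(-41) + 25 = 123 + 25 = 148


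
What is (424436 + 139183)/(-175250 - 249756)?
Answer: -563619/425006 ≈ -1.3261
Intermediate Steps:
(424436 + 139183)/(-175250 - 249756) = 563619/(-425006) = 563619*(-1/425006) = -563619/425006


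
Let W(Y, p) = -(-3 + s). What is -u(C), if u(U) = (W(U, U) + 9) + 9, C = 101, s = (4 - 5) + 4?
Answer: -18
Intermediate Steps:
s = 3 (s = -1 + 4 = 3)
W(Y, p) = 0 (W(Y, p) = -(-3 + 3) = -1*0 = 0)
u(U) = 18 (u(U) = (0 + 9) + 9 = 9 + 9 = 18)
-u(C) = -1*18 = -18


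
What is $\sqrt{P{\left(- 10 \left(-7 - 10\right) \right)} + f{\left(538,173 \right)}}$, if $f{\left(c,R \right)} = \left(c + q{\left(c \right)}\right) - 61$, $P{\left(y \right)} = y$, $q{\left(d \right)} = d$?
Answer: $\sqrt{1185} \approx 34.424$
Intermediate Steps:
$f{\left(c,R \right)} = -61 + 2 c$ ($f{\left(c,R \right)} = \left(c + c\right) - 61 = 2 c - 61 = -61 + 2 c$)
$\sqrt{P{\left(- 10 \left(-7 - 10\right) \right)} + f{\left(538,173 \right)}} = \sqrt{- 10 \left(-7 - 10\right) + \left(-61 + 2 \cdot 538\right)} = \sqrt{\left(-10\right) \left(-17\right) + \left(-61 + 1076\right)} = \sqrt{170 + 1015} = \sqrt{1185}$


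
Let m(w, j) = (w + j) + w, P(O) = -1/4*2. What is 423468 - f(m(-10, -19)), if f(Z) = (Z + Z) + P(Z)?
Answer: 847093/2 ≈ 4.2355e+5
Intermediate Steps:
P(O) = -1/2 (P(O) = -1*1/4*2 = -1/4*2 = -1/2)
m(w, j) = j + 2*w (m(w, j) = (j + w) + w = j + 2*w)
f(Z) = -1/2 + 2*Z (f(Z) = (Z + Z) - 1/2 = 2*Z - 1/2 = -1/2 + 2*Z)
423468 - f(m(-10, -19)) = 423468 - (-1/2 + 2*(-19 + 2*(-10))) = 423468 - (-1/2 + 2*(-19 - 20)) = 423468 - (-1/2 + 2*(-39)) = 423468 - (-1/2 - 78) = 423468 - 1*(-157/2) = 423468 + 157/2 = 847093/2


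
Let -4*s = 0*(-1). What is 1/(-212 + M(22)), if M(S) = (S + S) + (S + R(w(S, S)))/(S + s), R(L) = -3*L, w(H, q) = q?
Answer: -1/170 ≈ -0.0058824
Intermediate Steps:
s = 0 (s = -0*(-1) = -¼*0 = 0)
M(S) = -2 + 2*S (M(S) = (S + S) + (S - 3*S)/(S + 0) = 2*S + (-2*S)/S = 2*S - 2 = -2 + 2*S)
1/(-212 + M(22)) = 1/(-212 + (-2 + 2*22)) = 1/(-212 + (-2 + 44)) = 1/(-212 + 42) = 1/(-170) = -1/170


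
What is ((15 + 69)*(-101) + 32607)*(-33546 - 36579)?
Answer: -1691625375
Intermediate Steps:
((15 + 69)*(-101) + 32607)*(-33546 - 36579) = (84*(-101) + 32607)*(-70125) = (-8484 + 32607)*(-70125) = 24123*(-70125) = -1691625375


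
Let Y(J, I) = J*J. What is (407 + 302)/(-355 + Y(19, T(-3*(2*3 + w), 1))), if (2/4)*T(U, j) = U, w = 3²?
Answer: 709/6 ≈ 118.17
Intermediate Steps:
w = 9
T(U, j) = 2*U
Y(J, I) = J²
(407 + 302)/(-355 + Y(19, T(-3*(2*3 + w), 1))) = (407 + 302)/(-355 + 19²) = 709/(-355 + 361) = 709/6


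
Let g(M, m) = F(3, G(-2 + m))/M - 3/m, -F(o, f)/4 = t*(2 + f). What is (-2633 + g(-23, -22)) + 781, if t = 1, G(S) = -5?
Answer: -937307/506 ≈ -1852.4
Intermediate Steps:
F(o, f) = -8 - 4*f (F(o, f) = -4*(2 + f) = -8 - 4*f)
g(M, m) = -3/m + 12/M (g(M, m) = (-8 - 4*(-5))/M - 3/m = (-8 + 20)/M - 3/m = 12/M - 3/m = -3/m + 12/M)
(-2633 + g(-23, -22)) + 781 = (-2633 + (-3/(-22) + 12/(-23))) + 781 = (-2633 + (-3*(-1/22) + 12*(-1/23))) + 781 = (-2633 + (3/22 - 12/23)) + 781 = (-2633 - 195/506) + 781 = -1332493/506 + 781 = -937307/506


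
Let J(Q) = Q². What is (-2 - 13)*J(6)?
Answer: -540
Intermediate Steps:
(-2 - 13)*J(6) = (-2 - 13)*6² = -15*36 = -540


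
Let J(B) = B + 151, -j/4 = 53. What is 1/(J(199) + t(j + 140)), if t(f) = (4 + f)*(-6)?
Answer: 1/758 ≈ 0.0013193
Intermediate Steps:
j = -212 (j = -4*53 = -212)
J(B) = 151 + B
t(f) = -24 - 6*f
1/(J(199) + t(j + 140)) = 1/((151 + 199) + (-24 - 6*(-212 + 140))) = 1/(350 + (-24 - 6*(-72))) = 1/(350 + (-24 + 432)) = 1/(350 + 408) = 1/758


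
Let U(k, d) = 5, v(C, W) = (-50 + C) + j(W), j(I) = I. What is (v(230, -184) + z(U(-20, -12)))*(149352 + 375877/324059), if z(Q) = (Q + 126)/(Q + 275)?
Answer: -9573368810581/18147304 ≈ -5.2754e+5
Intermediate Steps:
v(C, W) = -50 + C + W (v(C, W) = (-50 + C) + W = -50 + C + W)
z(Q) = (126 + Q)/(275 + Q)
(v(230, -184) + z(U(-20, -12)))*(149352 + 375877/324059) = ((-50 + 230 - 184) + (126 + 5)/(275 + 5))*(149352 + 375877/324059) = (-4 + 131/280)*(149352 + 375877*(1/324059)) = (-4 + (1/280)*131)*(149352 + 375877/324059) = (-4 + 131/280)*(48399235645/324059) = -989/280*48399235645/324059 = -9573368810581/18147304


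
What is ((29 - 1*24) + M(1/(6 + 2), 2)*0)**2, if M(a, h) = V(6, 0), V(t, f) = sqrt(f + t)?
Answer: 25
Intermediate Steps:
M(a, h) = sqrt(6) (M(a, h) = sqrt(0 + 6) = sqrt(6))
((29 - 1*24) + M(1/(6 + 2), 2)*0)**2 = ((29 - 1*24) + sqrt(6)*0)**2 = ((29 - 24) + 0)**2 = (5 + 0)**2 = 5**2 = 25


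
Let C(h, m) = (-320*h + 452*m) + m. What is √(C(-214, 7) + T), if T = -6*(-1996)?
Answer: √83627 ≈ 289.18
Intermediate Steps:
T = 11976
C(h, m) = -320*h + 453*m
√(C(-214, 7) + T) = √((-320*(-214) + 453*7) + 11976) = √((68480 + 3171) + 11976) = √(71651 + 11976) = √83627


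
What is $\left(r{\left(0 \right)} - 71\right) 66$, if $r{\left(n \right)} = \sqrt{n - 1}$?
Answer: $-4686 + 66 i \approx -4686.0 + 66.0 i$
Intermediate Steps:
$r{\left(n \right)} = \sqrt{-1 + n}$
$\left(r{\left(0 \right)} - 71\right) 66 = \left(\sqrt{-1 + 0} - 71\right) 66 = \left(\sqrt{-1} - 71\right) 66 = \left(i - 71\right) 66 = \left(-71 + i\right) 66 = -4686 + 66 i$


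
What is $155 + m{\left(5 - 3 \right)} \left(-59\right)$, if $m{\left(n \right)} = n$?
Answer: $37$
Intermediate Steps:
$155 + m{\left(5 - 3 \right)} \left(-59\right) = 155 + \left(5 - 3\right) \left(-59\right) = 155 + 2 \left(-59\right) = 155 - 118 = 37$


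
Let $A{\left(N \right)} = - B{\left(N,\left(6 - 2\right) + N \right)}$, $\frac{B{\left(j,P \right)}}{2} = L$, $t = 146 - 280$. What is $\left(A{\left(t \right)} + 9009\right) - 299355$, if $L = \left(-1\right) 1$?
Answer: $-290344$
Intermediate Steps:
$t = -134$ ($t = 146 - 280 = -134$)
$L = -1$
$B{\left(j,P \right)} = -2$ ($B{\left(j,P \right)} = 2 \left(-1\right) = -2$)
$A{\left(N \right)} = 2$ ($A{\left(N \right)} = \left(-1\right) \left(-2\right) = 2$)
$\left(A{\left(t \right)} + 9009\right) - 299355 = \left(2 + 9009\right) - 299355 = 9011 - 299355 = -290344$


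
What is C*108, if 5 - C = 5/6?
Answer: 450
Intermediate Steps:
C = 25/6 (C = 5 - 5/6 = 25/6 ≈ 4.1667)
C*108 = (25/6)*108 = 450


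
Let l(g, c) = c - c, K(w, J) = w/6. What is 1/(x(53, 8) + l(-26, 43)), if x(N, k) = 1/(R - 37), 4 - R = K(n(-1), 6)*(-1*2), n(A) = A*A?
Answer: -98/3 ≈ -32.667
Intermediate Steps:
n(A) = A²
K(w, J) = w/6 (K(w, J) = w*(⅙) = w/6)
R = 13/3 (R = 4 - (⅙)*(-1)²*(-1*2) = 4 - (⅙)*1*(-2) = 4 - (-2)/6 = 4 - 1*(-⅓) = 4 + ⅓ = 13/3 ≈ 4.3333)
l(g, c) = 0
x(N, k) = -3/98 (x(N, k) = 1/(13/3 - 37) = 1/(-98/3) = -3/98)
1/(x(53, 8) + l(-26, 43)) = 1/(-3/98 + 0) = 1/(-3/98) = -98/3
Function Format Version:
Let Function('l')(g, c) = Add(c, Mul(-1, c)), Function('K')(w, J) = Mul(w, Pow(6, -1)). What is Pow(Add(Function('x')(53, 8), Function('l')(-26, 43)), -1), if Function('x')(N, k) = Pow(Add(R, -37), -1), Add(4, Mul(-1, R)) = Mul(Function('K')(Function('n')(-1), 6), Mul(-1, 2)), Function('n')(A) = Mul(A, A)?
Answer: Rational(-98, 3) ≈ -32.667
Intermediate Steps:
Function('n')(A) = Pow(A, 2)
Function('K')(w, J) = Mul(Rational(1, 6), w) (Function('K')(w, J) = Mul(w, Rational(1, 6)) = Mul(Rational(1, 6), w))
R = Rational(13, 3) (R = Add(4, Mul(-1, Mul(Mul(Rational(1, 6), Pow(-1, 2)), Mul(-1, 2)))) = Add(4, Mul(-1, Mul(Mul(Rational(1, 6), 1), -2))) = Add(4, Mul(-1, Mul(Rational(1, 6), -2))) = Add(4, Mul(-1, Rational(-1, 3))) = Add(4, Rational(1, 3)) = Rational(13, 3) ≈ 4.3333)
Function('l')(g, c) = 0
Function('x')(N, k) = Rational(-3, 98) (Function('x')(N, k) = Pow(Add(Rational(13, 3), -37), -1) = Pow(Rational(-98, 3), -1) = Rational(-3, 98))
Pow(Add(Function('x')(53, 8), Function('l')(-26, 43)), -1) = Pow(Add(Rational(-3, 98), 0), -1) = Pow(Rational(-3, 98), -1) = Rational(-98, 3)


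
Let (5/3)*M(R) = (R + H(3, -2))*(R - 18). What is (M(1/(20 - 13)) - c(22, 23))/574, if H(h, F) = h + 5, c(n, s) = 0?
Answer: -4275/28126 ≈ -0.15199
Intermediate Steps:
H(h, F) = 5 + h
M(R) = 3*(-18 + R)*(8 + R)/5 (M(R) = 3*((R + (5 + 3))*(R - 18))/5 = 3*((R + 8)*(-18 + R))/5 = 3*((8 + R)*(-18 + R))/5 = 3*((-18 + R)*(8 + R))/5 = 3*(-18 + R)*(8 + R)/5)
(M(1/(20 - 13)) - c(22, 23))/574 = ((-432/5 - 6/(20 - 13) + 3*(1/(20 - 13))**2/5) - 1*0)/574 = ((-432/5 - 6/7 + 3*(1/7)**2/5) + 0)*(1/574) = ((-432/5 - 6*1/7 + 3*(1/7)**2/5) + 0)*(1/574) = ((-432/5 - 6/7 + (3/5)*(1/49)) + 0)*(1/574) = ((-432/5 - 6/7 + 3/245) + 0)*(1/574) = (-4275/49 + 0)*(1/574) = -4275/49*1/574 = -4275/28126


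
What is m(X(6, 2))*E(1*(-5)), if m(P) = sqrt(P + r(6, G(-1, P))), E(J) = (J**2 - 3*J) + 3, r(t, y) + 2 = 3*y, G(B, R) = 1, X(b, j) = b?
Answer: 43*sqrt(7) ≈ 113.77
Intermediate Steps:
r(t, y) = -2 + 3*y
E(J) = 3 + J**2 - 3*J
m(P) = sqrt(1 + P) (m(P) = sqrt(P + (-2 + 3*1)) = sqrt(P + (-2 + 3)) = sqrt(P + 1) = sqrt(1 + P))
m(X(6, 2))*E(1*(-5)) = sqrt(1 + 6)*(3 + (1*(-5))**2 - 3*(-5)) = sqrt(7)*(3 + (-5)**2 - 3*(-5)) = sqrt(7)*(3 + 25 + 15) = sqrt(7)*43 = 43*sqrt(7)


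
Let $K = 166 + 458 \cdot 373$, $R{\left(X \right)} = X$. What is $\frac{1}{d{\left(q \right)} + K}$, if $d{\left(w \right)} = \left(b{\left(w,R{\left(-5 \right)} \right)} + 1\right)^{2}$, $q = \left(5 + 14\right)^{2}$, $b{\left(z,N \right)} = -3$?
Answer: $\frac{1}{171004} \approx 5.8478 \cdot 10^{-6}$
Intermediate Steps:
$q = 361$ ($q = 19^{2} = 361$)
$d{\left(w \right)} = 4$ ($d{\left(w \right)} = \left(-3 + 1\right)^{2} = \left(-2\right)^{2} = 4$)
$K = 171000$ ($K = 166 + 170834 = 171000$)
$\frac{1}{d{\left(q \right)} + K} = \frac{1}{4 + 171000} = \frac{1}{171004}$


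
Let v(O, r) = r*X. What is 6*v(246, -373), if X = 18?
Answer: -40284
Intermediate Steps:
v(O, r) = 18*r (v(O, r) = r*18 = 18*r)
6*v(246, -373) = 6*(18*(-373)) = 6*(-6714) = -40284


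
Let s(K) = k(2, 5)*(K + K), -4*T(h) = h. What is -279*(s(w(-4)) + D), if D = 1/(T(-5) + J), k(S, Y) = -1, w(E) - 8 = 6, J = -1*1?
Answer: 6696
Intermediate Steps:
T(h) = -h/4
J = -1
w(E) = 14 (w(E) = 8 + 6 = 14)
s(K) = -2*K (s(K) = -(K + K) = -2*K)
D = 4 (D = 1/(-¼*(-5) - 1) = 1/(5/4 - 1) = 1/(¼) = 4)
-279*(s(w(-4)) + D) = -279*(-2*14 + 4) = -279*(-28 + 4) = -279*(-24) = 6696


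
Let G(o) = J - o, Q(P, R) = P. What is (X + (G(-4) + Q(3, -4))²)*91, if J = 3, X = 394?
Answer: 44954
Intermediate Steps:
G(o) = 3 - o
(X + (G(-4) + Q(3, -4))²)*91 = (394 + ((3 - 1*(-4)) + 3)²)*91 = (394 + ((3 + 4) + 3)²)*91 = (394 + (7 + 3)²)*91 = (394 + 10²)*91 = (394 + 100)*91 = 494*91 = 44954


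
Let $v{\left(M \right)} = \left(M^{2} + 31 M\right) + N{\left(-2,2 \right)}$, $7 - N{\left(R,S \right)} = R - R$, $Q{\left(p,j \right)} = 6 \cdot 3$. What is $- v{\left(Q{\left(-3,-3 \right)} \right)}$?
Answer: $-889$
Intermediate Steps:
$Q{\left(p,j \right)} = 18$
$N{\left(R,S \right)} = 7$ ($N{\left(R,S \right)} = 7 - \left(R - R\right) = 7 - 0 = 7 + 0 = 7$)
$v{\left(M \right)} = 7 + M^{2} + 31 M$ ($v{\left(M \right)} = \left(M^{2} + 31 M\right) + 7 = 7 + M^{2} + 31 M$)
$- v{\left(Q{\left(-3,-3 \right)} \right)} = - (7 + 18^{2} + 31 \cdot 18) = - (7 + 324 + 558) = \left(-1\right) 889 = -889$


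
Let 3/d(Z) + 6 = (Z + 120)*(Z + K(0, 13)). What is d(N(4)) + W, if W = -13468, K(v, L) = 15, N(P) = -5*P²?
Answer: -35097611/2606 ≈ -13468.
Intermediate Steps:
d(Z) = 3/(-6 + (15 + Z)*(120 + Z)) (d(Z) = 3/(-6 + (Z + 120)*(Z + 15)) = 3/(-6 + (120 + Z)*(15 + Z)) = 3/(-6 + (15 + Z)*(120 + Z)))
d(N(4)) + W = 3/(1794 + (-5*4²)² + 135*(-5*4²)) - 13468 = 3/(1794 + (-5*16)² + 135*(-5*16)) - 13468 = 3/(1794 + (-80)² + 135*(-80)) - 13468 = 3/(1794 + 6400 - 10800) - 13468 = 3/(-2606) - 13468 = 3*(-1/2606) - 13468 = -3/2606 - 13468 = -35097611/2606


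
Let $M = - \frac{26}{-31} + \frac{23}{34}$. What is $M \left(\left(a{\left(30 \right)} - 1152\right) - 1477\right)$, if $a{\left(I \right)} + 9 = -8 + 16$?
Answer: $- \frac{2100055}{527} \approx -3984.9$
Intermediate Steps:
$a{\left(I \right)} = -1$ ($a{\left(I \right)} = -9 + \left(-8 + 16\right) = -9 + 8 = -1$)
$M = \frac{1597}{1054}$ ($M = \left(-26\right) \left(- \frac{1}{31}\right) + 23 \cdot \frac{1}{34} = \frac{26}{31} + \frac{23}{34} = \frac{1597}{1054} \approx 1.5152$)
$M \left(\left(a{\left(30 \right)} - 1152\right) - 1477\right) = \frac{1597 \left(\left(-1 - 1152\right) - 1477\right)}{1054} = \frac{1597 \left(-1153 - 1477\right)}{1054} = \frac{1597}{1054} \left(-2630\right) = - \frac{2100055}{527}$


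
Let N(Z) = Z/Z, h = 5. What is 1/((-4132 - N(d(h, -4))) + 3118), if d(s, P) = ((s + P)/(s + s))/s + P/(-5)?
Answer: -1/1015 ≈ -0.00098522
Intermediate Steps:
d(s, P) = -P/5 + (P + s)/(2*s**2) (d(s, P) = ((P + s)/((2*s)))/s + P*(-1/5) = ((P + s)*(1/(2*s)))/s - P/5 = ((P + s)/(2*s))/s - P/5 = (P + s)/(2*s**2) - P/5 = -P/5 + (P + s)/(2*s**2))
N(Z) = 1
1/((-4132 - N(d(h, -4))) + 3118) = 1/((-4132 - 1*1) + 3118) = 1/((-4132 - 1) + 3118) = 1/(-4133 + 3118) = 1/(-1015) = -1/1015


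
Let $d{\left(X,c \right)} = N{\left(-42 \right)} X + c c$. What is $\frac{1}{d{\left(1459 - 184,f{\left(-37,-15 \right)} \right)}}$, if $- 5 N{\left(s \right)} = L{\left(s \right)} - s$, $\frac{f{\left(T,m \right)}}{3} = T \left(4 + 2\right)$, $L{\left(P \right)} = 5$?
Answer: $\frac{1}{431571} \approx 2.3171 \cdot 10^{-6}$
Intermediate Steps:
$f{\left(T,m \right)} = 18 T$ ($f{\left(T,m \right)} = 3 T \left(4 + 2\right) = 3 T 6 = 3 \cdot 6 T = 18 T$)
$N{\left(s \right)} = -1 + \frac{s}{5}$ ($N{\left(s \right)} = - \frac{5 - s}{5} = -1 + \frac{s}{5}$)
$d{\left(X,c \right)} = c^{2} - \frac{47 X}{5}$ ($d{\left(X,c \right)} = \left(-1 + \frac{1}{5} \left(-42\right)\right) X + c c = \left(-1 - \frac{42}{5}\right) X + c^{2} = - \frac{47 X}{5} + c^{2} = c^{2} - \frac{47 X}{5}$)
$\frac{1}{d{\left(1459 - 184,f{\left(-37,-15 \right)} \right)}} = \frac{1}{\left(18 \left(-37\right)\right)^{2} - \frac{47 \left(1459 - 184\right)}{5}} = \frac{1}{\left(-666\right)^{2} - \frac{47 \left(1459 - 184\right)}{5}} = \frac{1}{443556 - 11985} = \frac{1}{431571}$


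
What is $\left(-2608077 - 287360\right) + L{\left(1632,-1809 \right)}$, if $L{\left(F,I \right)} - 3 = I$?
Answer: $-2897243$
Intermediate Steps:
$L{\left(F,I \right)} = 3 + I$
$\left(-2608077 - 287360\right) + L{\left(1632,-1809 \right)} = \left(-2608077 - 287360\right) + \left(3 - 1809\right) = -2895437 - 1806 = -2897243$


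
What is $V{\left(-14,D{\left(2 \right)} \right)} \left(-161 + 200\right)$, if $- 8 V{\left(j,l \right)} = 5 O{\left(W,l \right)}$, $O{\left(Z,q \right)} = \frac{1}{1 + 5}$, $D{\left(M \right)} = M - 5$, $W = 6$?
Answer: $- \frac{65}{16} \approx -4.0625$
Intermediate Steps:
$D{\left(M \right)} = -5 + M$
$O{\left(Z,q \right)} = \frac{1}{6}$
$V{\left(j,l \right)} = - \frac{5}{48}$ ($V{\left(j,l \right)} = - \frac{5 \cdot \frac{1}{6}}{8} = \left(- \frac{1}{8}\right) \frac{5}{6} = - \frac{5}{48}$)
$V{\left(-14,D{\left(2 \right)} \right)} \left(-161 + 200\right) = - \frac{5 \left(-161 + 200\right)}{48} = \left(- \frac{5}{48}\right) 39 = - \frac{65}{16}$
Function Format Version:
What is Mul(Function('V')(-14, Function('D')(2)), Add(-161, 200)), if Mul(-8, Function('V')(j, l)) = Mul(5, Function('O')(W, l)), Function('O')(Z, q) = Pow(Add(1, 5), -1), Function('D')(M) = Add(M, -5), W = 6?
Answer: Rational(-65, 16) ≈ -4.0625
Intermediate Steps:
Function('D')(M) = Add(-5, M)
Function('O')(Z, q) = Rational(1, 6) (Function('O')(Z, q) = Pow(6, -1) = Rational(1, 6))
Function('V')(j, l) = Rational(-5, 48) (Function('V')(j, l) = Mul(Rational(-1, 8), Mul(5, Rational(1, 6))) = Mul(Rational(-1, 8), Rational(5, 6)) = Rational(-5, 48))
Mul(Function('V')(-14, Function('D')(2)), Add(-161, 200)) = Mul(Rational(-5, 48), Add(-161, 200)) = Mul(Rational(-5, 48), 39) = Rational(-65, 16)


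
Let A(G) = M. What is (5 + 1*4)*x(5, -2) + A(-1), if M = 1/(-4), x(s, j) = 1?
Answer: 35/4 ≈ 8.7500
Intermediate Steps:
M = -¼ ≈ -0.25000
A(G) = -¼
(5 + 1*4)*x(5, -2) + A(-1) = (5 + 1*4)*1 - ¼ = (5 + 4)*1 - ¼ = 9*1 - ¼ = 9 - ¼ = 35/4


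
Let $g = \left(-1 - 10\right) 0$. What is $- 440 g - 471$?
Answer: $-471$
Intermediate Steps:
$g = 0$ ($g = \left(-11\right) 0 = 0$)
$- 440 g - 471 = \left(-440\right) 0 - 471 = 0 - 471 = -471$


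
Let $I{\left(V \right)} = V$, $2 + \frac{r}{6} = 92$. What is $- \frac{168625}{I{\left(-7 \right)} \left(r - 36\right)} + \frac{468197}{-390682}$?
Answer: $\frac{32113476617}{689163048} \approx 46.598$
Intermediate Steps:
$r = 540$ ($r = -12 + 6 \cdot 92 = -12 + 552 = 540$)
$- \frac{168625}{I{\left(-7 \right)} \left(r - 36\right)} + \frac{468197}{-390682} = - \frac{168625}{\left(-7\right) \left(540 - 36\right)} + \frac{468197}{-390682} = - \frac{168625}{\left(-7\right) 504} + 468197 \left(- \frac{1}{390682}\right) = - \frac{168625}{-3528} - \frac{468197}{390682} = \left(-168625\right) \left(- \frac{1}{3528}\right) - \frac{468197}{390682} = \frac{168625}{3528} - \frac{468197}{390682} = \frac{32113476617}{689163048}$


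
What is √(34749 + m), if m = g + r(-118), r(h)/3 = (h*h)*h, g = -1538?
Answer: I*√4895885 ≈ 2212.7*I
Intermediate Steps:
r(h) = 3*h³ (r(h) = 3*((h*h)*h) = 3*(h²*h) = 3*h³)
m = -4930634 (m = -1538 + 3*(-118)³ = -1538 + 3*(-1643032) = -1538 - 4929096 = -4930634)
√(34749 + m) = √(34749 - 4930634) = √(-4895885) = I*√4895885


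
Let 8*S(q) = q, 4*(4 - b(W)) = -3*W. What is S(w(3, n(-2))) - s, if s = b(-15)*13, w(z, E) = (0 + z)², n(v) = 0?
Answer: 763/8 ≈ 95.375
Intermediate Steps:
b(W) = 4 + 3*W/4 (b(W) = 4 - (-3)*W/4 = 4 + 3*W/4)
w(z, E) = z²
S(q) = q/8
s = -377/4 (s = (4 + (¾)*(-15))*13 = (4 - 45/4)*13 = -29/4*13 = -377/4 ≈ -94.250)
S(w(3, n(-2))) - s = (⅛)*3² - 1*(-377/4) = (⅛)*9 + 377/4 = 9/8 + 377/4 = 763/8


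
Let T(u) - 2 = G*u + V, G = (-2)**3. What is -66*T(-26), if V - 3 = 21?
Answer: -15444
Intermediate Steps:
V = 24 (V = 3 + 21 = 24)
G = -8
T(u) = 26 - 8*u (T(u) = 2 + (-8*u + 24) = 2 + (24 - 8*u) = 26 - 8*u)
-66*T(-26) = -66*(26 - 8*(-26)) = -66*(26 + 208) = -66*234 = -15444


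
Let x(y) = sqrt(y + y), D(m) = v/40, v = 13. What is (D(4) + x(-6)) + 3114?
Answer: 124573/40 + 2*I*sqrt(3) ≈ 3114.3 + 3.4641*I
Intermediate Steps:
D(m) = 13/40
x(y) = sqrt(2)*sqrt(y) (x(y) = sqrt(2*y) = sqrt(2)*sqrt(y))
(D(4) + x(-6)) + 3114 = (13/40 + sqrt(2)*sqrt(-6)) + 3114 = (13/40 + sqrt(2)*(I*sqrt(6))) + 3114 = (13/40 + 2*I*sqrt(3)) + 3114 = 124573/40 + 2*I*sqrt(3)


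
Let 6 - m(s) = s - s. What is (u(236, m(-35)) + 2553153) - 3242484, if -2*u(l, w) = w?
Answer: -689334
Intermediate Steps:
m(s) = 6 (m(s) = 6 - (s - s) = 6 - 1*0 = 6 + 0 = 6)
u(l, w) = -w/2
(u(236, m(-35)) + 2553153) - 3242484 = (-1/2*6 + 2553153) - 3242484 = (-3 + 2553153) - 3242484 = 2553150 - 3242484 = -689334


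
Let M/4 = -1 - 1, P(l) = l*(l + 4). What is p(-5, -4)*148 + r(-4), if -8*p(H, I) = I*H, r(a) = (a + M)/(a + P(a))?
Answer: -367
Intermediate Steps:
P(l) = l*(4 + l)
M = -8 (M = 4*(-1 - 1) = 4*(-2) = -8)
r(a) = (-8 + a)/(a + a*(4 + a)) (r(a) = (a - 8)/(a + a*(4 + a)) = (-8 + a)/(a + a*(4 + a)))
p(H, I) = -H*I/8 (p(H, I) = -I*H/8 = -H*I/8)
p(-5, -4)*148 + r(-4) = -⅛*(-5)*(-4)*148 + (-8 - 4)/((-4)*(5 - 4)) = -5/2*148 - ¼*(-12)/1 = -370 - ¼*1*(-12) = -370 + 3 = -367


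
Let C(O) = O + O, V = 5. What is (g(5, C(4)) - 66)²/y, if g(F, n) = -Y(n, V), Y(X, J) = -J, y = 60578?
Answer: 3721/60578 ≈ 0.061425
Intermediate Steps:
C(O) = 2*O
g(F, n) = 5 (g(F, n) = -(-1)*5 = -1*(-5) = 5)
(g(5, C(4)) - 66)²/y = (5 - 66)²/60578 = (-61)²*(1/60578) = 3721*(1/60578) = 3721/60578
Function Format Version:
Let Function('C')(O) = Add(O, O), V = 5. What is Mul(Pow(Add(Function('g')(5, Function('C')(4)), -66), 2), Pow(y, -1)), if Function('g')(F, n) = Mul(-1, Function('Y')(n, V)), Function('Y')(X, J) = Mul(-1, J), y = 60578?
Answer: Rational(3721, 60578) ≈ 0.061425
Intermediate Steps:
Function('C')(O) = Mul(2, O)
Function('g')(F, n) = 5 (Function('g')(F, n) = Mul(-1, Mul(-1, 5)) = Mul(-1, -5) = 5)
Mul(Pow(Add(Function('g')(5, Function('C')(4)), -66), 2), Pow(y, -1)) = Mul(Pow(Add(5, -66), 2), Pow(60578, -1)) = Mul(Pow(-61, 2), Rational(1, 60578)) = Mul(3721, Rational(1, 60578)) = Rational(3721, 60578)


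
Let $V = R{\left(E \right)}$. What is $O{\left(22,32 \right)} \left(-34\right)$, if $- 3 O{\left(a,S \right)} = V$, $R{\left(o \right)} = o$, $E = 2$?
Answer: $\frac{68}{3} \approx 22.667$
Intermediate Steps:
$V = 2$
$O{\left(a,S \right)} = - \frac{2}{3}$ ($O{\left(a,S \right)} = \left(- \frac{1}{3}\right) 2 = - \frac{2}{3}$)
$O{\left(22,32 \right)} \left(-34\right) = \left(- \frac{2}{3}\right) \left(-34\right) = \frac{68}{3}$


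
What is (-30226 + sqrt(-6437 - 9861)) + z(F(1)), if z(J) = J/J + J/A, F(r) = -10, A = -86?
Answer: -1299670/43 + I*sqrt(16298) ≈ -30225.0 + 127.66*I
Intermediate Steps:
z(J) = 1 - J/86 (z(J) = J/J + J/(-86) = 1 + J*(-1/86) = 1 - J/86)
(-30226 + sqrt(-6437 - 9861)) + z(F(1)) = (-30226 + sqrt(-6437 - 9861)) + (1 - 1/86*(-10)) = (-30226 + sqrt(-16298)) + (1 + 5/43) = (-30226 + I*sqrt(16298)) + 48/43 = -1299670/43 + I*sqrt(16298)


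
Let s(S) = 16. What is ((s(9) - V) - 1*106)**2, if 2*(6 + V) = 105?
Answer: 74529/4 ≈ 18632.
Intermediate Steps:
V = 93/2 (V = -6 + (1/2)*105 = -6 + 105/2 = 93/2 ≈ 46.500)
((s(9) - V) - 1*106)**2 = ((16 - 1*93/2) - 1*106)**2 = ((16 - 93/2) - 106)**2 = (-61/2 - 106)**2 = (-273/2)**2 = 74529/4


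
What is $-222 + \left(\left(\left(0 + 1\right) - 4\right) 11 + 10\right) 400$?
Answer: $-9422$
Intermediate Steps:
$-222 + \left(\left(\left(0 + 1\right) - 4\right) 11 + 10\right) 400 = -222 + \left(\left(1 - 4\right) 11 + 10\right) 400 = -222 + \left(\left(-3\right) 11 + 10\right) 400 = -222 + \left(-33 + 10\right) 400 = -222 - 9200 = -9422$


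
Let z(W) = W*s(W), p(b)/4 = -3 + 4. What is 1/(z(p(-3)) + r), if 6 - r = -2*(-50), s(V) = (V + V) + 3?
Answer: -1/50 ≈ -0.020000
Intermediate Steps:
p(b) = 4 (p(b) = 4*(-3 + 4) = 4*1 = 4)
s(V) = 3 + 2*V (s(V) = 2*V + 3 = 3 + 2*V)
z(W) = W*(3 + 2*W)
r = -94 (r = 6 - (-2)*(-50) = 6 - 1*100 = 6 - 100 = -94)
1/(z(p(-3)) + r) = 1/(4*(3 + 2*4) - 94) = 1/(4*(3 + 8) - 94) = 1/(4*11 - 94) = 1/(44 - 94) = 1/(-50) = -1/50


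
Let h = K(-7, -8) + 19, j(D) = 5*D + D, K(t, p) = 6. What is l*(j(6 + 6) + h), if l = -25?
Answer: -2425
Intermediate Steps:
j(D) = 6*D
h = 25 (h = 6 + 19 = 25)
l*(j(6 + 6) + h) = -25*(6*(6 + 6) + 25) = -25*(6*12 + 25) = -25*(72 + 25) = -25*97 = -2425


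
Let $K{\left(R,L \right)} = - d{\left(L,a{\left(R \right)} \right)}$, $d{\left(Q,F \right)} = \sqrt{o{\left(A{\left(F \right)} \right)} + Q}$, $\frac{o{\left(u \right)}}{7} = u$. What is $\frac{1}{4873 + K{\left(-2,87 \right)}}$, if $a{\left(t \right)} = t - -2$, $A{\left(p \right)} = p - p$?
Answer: $\frac{4873}{23746042} + \frac{\sqrt{87}}{23746042} \approx 0.00020561$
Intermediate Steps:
$A{\left(p \right)} = 0$
$o{\left(u \right)} = 7 u$
$a{\left(t \right)} = 2 + t$ ($a{\left(t \right)} = t + 2 = 2 + t$)
$d{\left(Q,F \right)} = \sqrt{Q}$ ($d{\left(Q,F \right)} = \sqrt{7 \cdot 0 + Q} = \sqrt{0 + Q} = \sqrt{Q}$)
$K{\left(R,L \right)} = - \sqrt{L}$
$\frac{1}{4873 + K{\left(-2,87 \right)}} = \frac{1}{4873 - \sqrt{87}}$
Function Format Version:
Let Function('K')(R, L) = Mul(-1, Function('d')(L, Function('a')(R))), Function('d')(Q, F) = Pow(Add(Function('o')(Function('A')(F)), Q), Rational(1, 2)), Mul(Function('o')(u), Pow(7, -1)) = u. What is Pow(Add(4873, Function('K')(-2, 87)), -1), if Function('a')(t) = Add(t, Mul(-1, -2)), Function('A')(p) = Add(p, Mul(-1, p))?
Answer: Add(Rational(4873, 23746042), Mul(Rational(1, 23746042), Pow(87, Rational(1, 2)))) ≈ 0.00020561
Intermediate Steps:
Function('A')(p) = 0
Function('o')(u) = Mul(7, u)
Function('a')(t) = Add(2, t) (Function('a')(t) = Add(t, 2) = Add(2, t))
Function('d')(Q, F) = Pow(Q, Rational(1, 2)) (Function('d')(Q, F) = Pow(Add(Mul(7, 0), Q), Rational(1, 2)) = Pow(Add(0, Q), Rational(1, 2)) = Pow(Q, Rational(1, 2)))
Function('K')(R, L) = Mul(-1, Pow(L, Rational(1, 2)))
Pow(Add(4873, Function('K')(-2, 87)), -1) = Pow(Add(4873, Mul(-1, Pow(87, Rational(1, 2)))), -1)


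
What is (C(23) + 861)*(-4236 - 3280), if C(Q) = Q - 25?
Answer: -6456244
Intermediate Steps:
C(Q) = -25 + Q
(C(23) + 861)*(-4236 - 3280) = ((-25 + 23) + 861)*(-4236 - 3280) = (-2 + 861)*(-7516) = 859*(-7516) = -6456244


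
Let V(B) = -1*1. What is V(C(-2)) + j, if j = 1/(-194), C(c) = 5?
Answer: -195/194 ≈ -1.0052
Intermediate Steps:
V(B) = -1
j = -1/194 ≈ -0.0051546
V(C(-2)) + j = -1 - 1/194 = -195/194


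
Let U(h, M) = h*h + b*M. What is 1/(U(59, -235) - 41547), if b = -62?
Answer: -1/23496 ≈ -4.2560e-5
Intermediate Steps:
U(h, M) = h² - 62*M (U(h, M) = h*h - 62*M = h² - 62*M)
1/(U(59, -235) - 41547) = 1/((59² - 62*(-235)) - 41547) = 1/((3481 + 14570) - 41547) = 1/(18051 - 41547) = 1/(-23496) = -1/23496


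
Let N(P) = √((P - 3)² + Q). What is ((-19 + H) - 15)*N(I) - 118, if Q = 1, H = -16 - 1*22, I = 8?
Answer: -118 - 72*√26 ≈ -485.13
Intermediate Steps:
H = -38 (H = -16 - 22 = -38)
N(P) = √(1 + (-3 + P)²) (N(P) = √((P - 3)² + 1) = √((-3 + P)² + 1) = √(1 + (-3 + P)²))
((-19 + H) - 15)*N(I) - 118 = ((-19 - 38) - 15)*√(1 + (-3 + 8)²) - 118 = (-57 - 15)*√(1 + 5²) - 118 = -72*√(1 + 25) - 118 = -72*√26 - 118 = -118 - 72*√26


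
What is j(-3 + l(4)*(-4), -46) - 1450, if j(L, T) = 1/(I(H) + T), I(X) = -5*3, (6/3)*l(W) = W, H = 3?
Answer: -88451/61 ≈ -1450.0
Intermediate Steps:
l(W) = W/2
I(X) = -15
j(L, T) = 1/(-15 + T)
j(-3 + l(4)*(-4), -46) - 1450 = 1/(-15 - 46) - 1450 = 1/(-61) - 1450 = -1/61 - 1450 = -88451/61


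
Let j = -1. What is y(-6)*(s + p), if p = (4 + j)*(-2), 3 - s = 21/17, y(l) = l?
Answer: 432/17 ≈ 25.412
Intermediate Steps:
s = 30/17 (s = 3 - 21/17 = 30/17 ≈ 1.7647)
p = -6 (p = (4 - 1)*(-2) = 3*(-2) = -6)
y(-6)*(s + p) = -6*(30/17 - 6) = -6*(-72/17) = 432/17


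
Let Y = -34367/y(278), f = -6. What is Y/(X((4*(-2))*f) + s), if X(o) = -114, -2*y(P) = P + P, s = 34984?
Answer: 34367/9693860 ≈ 0.0035452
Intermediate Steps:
y(P) = -P (y(P) = -(P + P)/2 = -P)
Y = 34367/278 (Y = -34367/((-1*278)) = -34367/(-278) = -34367*(-1/278) = 34367/278 ≈ 123.62)
Y/(X((4*(-2))*f) + s) = 34367/(278*(-114 + 34984)) = (34367/278)/34870 = (34367/278)*(1/34870) = 34367/9693860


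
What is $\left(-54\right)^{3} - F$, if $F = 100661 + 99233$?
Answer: $-357358$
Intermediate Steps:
$F = 199894$
$\left(-54\right)^{3} - F = \left(-54\right)^{3} - 199894 = -157464 - 199894 = -357358$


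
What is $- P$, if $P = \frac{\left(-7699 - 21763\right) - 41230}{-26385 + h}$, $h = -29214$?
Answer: $- \frac{548}{431} \approx -1.2715$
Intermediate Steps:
$P = \frac{548}{431}$ ($P = \frac{\left(-7699 - 21763\right) - 41230}{-26385 - 29214} = \frac{\left(-7699 - 21763\right) - 41230}{-55599} = \left(-29462 - 41230\right) \left(- \frac{1}{55599}\right) = \left(-70692\right) \left(- \frac{1}{55599}\right) = \frac{548}{431} \approx 1.2715$)
$- P = \left(-1\right) \frac{548}{431} = - \frac{548}{431}$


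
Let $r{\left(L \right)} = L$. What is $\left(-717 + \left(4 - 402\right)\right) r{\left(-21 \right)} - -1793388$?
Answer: $1816803$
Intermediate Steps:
$\left(-717 + \left(4 - 402\right)\right) r{\left(-21 \right)} - -1793388 = \left(-717 + \left(4 - 402\right)\right) \left(-21\right) - -1793388 = \left(-717 + \left(4 - 402\right)\right) \left(-21\right) + 1793388 = \left(-717 - 398\right) \left(-21\right) + 1793388 = \left(-1115\right) \left(-21\right) + 1793388 = 23415 + 1793388 = 1816803$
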